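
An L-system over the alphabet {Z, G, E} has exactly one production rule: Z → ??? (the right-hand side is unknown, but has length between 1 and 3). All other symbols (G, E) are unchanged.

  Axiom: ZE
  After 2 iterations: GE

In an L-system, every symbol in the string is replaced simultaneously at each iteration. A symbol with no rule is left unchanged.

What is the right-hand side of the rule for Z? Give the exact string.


Trying Z → G:
  Step 0: ZE
  Step 1: GE
  Step 2: GE
Matches the given result.

Answer: G


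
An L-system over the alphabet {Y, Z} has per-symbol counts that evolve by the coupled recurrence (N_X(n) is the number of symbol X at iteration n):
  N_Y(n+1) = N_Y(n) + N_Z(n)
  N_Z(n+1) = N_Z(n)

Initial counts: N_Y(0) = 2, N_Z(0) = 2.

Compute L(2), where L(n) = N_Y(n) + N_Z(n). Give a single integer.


Answer: 8

Derivation:
Step 0: N_Y=2, N_Z=2, L=4
Step 1: N_Y=4, N_Z=2, L=6
Step 2: N_Y=6, N_Z=2, L=8


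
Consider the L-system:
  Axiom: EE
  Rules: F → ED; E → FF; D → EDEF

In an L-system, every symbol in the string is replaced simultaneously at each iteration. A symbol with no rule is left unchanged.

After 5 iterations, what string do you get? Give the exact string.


Answer: FFEDEFFFEDEFEDEDFFEDEFFFEDEDEDFFEDEFFFEDEFFFEDEFEDEDFFEDEFFFEDEDEDFFEDEFFFEDEFFFEDEFEDEDFFEDEFFFEDEDEDFFEDEFFFEDEFFFEDEFEDEDFFEDEFFFEDEDEDFFEDEF

Derivation:
Step 0: EE
Step 1: FFFF
Step 2: EDEDEDED
Step 3: FFEDEFFFEDEFFFEDEFFFEDEF
Step 4: EDEDFFEDEFFFEDEDEDFFEDEFFFEDEDEDFFEDEFFFEDEDEDFFEDEFFFED
Step 5: FFEDEFFFEDEFEDEDFFEDEFFFEDEDEDFFEDEFFFEDEFFFEDEFEDEDFFEDEFFFEDEDEDFFEDEFFFEDEFFFEDEFEDEDFFEDEFFFEDEDEDFFEDEFFFEDEFFFEDEFEDEDFFEDEFFFEDEDEDFFEDEF


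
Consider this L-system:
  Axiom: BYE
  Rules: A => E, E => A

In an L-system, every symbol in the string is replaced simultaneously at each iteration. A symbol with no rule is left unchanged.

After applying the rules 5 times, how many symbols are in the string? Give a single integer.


Step 0: length = 3
Step 1: length = 3
Step 2: length = 3
Step 3: length = 3
Step 4: length = 3
Step 5: length = 3

Answer: 3


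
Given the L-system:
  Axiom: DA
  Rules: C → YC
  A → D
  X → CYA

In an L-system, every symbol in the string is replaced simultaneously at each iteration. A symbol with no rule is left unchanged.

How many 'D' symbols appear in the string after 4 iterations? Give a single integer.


Answer: 2

Derivation:
Step 0: DA  (1 'D')
Step 1: DD  (2 'D')
Step 2: DD  (2 'D')
Step 3: DD  (2 'D')
Step 4: DD  (2 'D')


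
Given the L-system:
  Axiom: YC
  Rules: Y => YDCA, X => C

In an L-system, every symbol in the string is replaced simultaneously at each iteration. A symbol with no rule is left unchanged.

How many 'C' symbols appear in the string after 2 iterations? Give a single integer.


Answer: 3

Derivation:
Step 0: YC  (1 'C')
Step 1: YDCAC  (2 'C')
Step 2: YDCADCAC  (3 'C')


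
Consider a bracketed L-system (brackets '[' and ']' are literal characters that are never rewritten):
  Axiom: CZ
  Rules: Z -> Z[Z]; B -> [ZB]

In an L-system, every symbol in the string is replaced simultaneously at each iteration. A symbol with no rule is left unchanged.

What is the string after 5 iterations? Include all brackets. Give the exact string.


Answer: CZ[Z][Z[Z]][Z[Z][Z[Z]]][Z[Z][Z[Z]][Z[Z][Z[Z]]]][Z[Z][Z[Z]][Z[Z][Z[Z]]][Z[Z][Z[Z]][Z[Z][Z[Z]]]]]

Derivation:
Step 0: CZ
Step 1: CZ[Z]
Step 2: CZ[Z][Z[Z]]
Step 3: CZ[Z][Z[Z]][Z[Z][Z[Z]]]
Step 4: CZ[Z][Z[Z]][Z[Z][Z[Z]]][Z[Z][Z[Z]][Z[Z][Z[Z]]]]
Step 5: CZ[Z][Z[Z]][Z[Z][Z[Z]]][Z[Z][Z[Z]][Z[Z][Z[Z]]]][Z[Z][Z[Z]][Z[Z][Z[Z]]][Z[Z][Z[Z]][Z[Z][Z[Z]]]]]


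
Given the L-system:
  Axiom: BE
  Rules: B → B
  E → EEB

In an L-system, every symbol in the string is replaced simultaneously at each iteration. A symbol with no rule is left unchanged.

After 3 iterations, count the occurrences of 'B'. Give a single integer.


Answer: 8

Derivation:
Step 0: BE  (1 'B')
Step 1: BEEB  (2 'B')
Step 2: BEEBEEBB  (4 'B')
Step 3: BEEBEEBBEEBEEBBB  (8 'B')


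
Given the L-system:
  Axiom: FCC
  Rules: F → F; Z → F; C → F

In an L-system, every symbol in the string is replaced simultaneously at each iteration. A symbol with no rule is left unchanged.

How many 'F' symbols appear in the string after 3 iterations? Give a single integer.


Step 0: FCC  (1 'F')
Step 1: FFF  (3 'F')
Step 2: FFF  (3 'F')
Step 3: FFF  (3 'F')

Answer: 3


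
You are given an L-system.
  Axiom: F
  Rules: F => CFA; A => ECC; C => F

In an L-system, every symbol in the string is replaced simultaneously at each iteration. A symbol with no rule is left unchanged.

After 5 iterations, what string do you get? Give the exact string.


Answer: CFAFCFAECCEFFFCFAECCCFAFCFAECCEFFECFACFAEFCFAECCFCFAECC

Derivation:
Step 0: F
Step 1: CFA
Step 2: FCFAECC
Step 3: CFAFCFAECCEFF
Step 4: FCFAECCCFAFCFAECCEFFECFACFA
Step 5: CFAFCFAECCEFFFCFAECCCFAFCFAECCEFFECFACFAEFCFAECCFCFAECC


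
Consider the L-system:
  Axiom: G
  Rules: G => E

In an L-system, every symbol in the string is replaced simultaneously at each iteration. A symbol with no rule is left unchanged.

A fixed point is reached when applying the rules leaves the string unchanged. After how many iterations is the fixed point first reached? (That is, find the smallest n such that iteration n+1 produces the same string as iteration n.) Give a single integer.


Answer: 1

Derivation:
Step 0: G
Step 1: E
Step 2: E  (unchanged — fixed point at step 1)


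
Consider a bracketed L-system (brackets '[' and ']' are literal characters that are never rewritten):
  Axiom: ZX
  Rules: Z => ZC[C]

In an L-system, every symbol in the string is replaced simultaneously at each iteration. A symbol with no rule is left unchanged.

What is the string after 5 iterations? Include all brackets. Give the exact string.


Step 0: ZX
Step 1: ZC[C]X
Step 2: ZC[C]C[C]X
Step 3: ZC[C]C[C]C[C]X
Step 4: ZC[C]C[C]C[C]C[C]X
Step 5: ZC[C]C[C]C[C]C[C]C[C]X

Answer: ZC[C]C[C]C[C]C[C]C[C]X


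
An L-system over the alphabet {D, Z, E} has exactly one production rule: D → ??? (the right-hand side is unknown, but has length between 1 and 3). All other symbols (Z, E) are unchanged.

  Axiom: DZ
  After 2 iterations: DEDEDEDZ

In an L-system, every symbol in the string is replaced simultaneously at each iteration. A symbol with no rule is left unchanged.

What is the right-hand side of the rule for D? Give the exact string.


Trying D → DED:
  Step 0: DZ
  Step 1: DEDZ
  Step 2: DEDEDEDZ
Matches the given result.

Answer: DED


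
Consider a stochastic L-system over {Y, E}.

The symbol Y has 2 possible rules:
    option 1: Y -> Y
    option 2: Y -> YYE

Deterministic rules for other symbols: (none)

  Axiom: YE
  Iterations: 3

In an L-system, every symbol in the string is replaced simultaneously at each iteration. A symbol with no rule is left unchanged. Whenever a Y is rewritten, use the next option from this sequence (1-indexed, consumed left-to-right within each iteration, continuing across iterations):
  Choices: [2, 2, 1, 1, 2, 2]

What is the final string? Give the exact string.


Step 0: YE
Step 1: YYEE  (used choices [2])
Step 2: YYEYEE  (used choices [2, 1])
Step 3: YYYEEYYEEE  (used choices [1, 2, 2])

Answer: YYYEEYYEEE


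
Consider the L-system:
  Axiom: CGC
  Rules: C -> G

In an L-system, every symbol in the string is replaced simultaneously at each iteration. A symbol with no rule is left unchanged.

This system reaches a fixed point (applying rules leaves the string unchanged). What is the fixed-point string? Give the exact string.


Step 0: CGC
Step 1: GGG
Step 2: GGG  (unchanged — fixed point at step 1)

Answer: GGG


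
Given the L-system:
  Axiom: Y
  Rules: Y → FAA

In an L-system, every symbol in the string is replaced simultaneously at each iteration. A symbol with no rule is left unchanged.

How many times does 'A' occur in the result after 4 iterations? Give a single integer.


Answer: 2

Derivation:
Step 0: Y  (0 'A')
Step 1: FAA  (2 'A')
Step 2: FAA  (2 'A')
Step 3: FAA  (2 'A')
Step 4: FAA  (2 'A')


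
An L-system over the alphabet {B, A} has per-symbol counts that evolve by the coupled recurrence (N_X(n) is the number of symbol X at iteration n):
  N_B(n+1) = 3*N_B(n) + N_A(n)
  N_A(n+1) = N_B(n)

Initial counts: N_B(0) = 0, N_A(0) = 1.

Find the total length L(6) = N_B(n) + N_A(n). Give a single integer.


Step 0: N_B=0, N_A=1, L=1
Step 1: N_B=1, N_A=0, L=1
Step 2: N_B=3, N_A=1, L=4
Step 3: N_B=10, N_A=3, L=13
Step 4: N_B=33, N_A=10, L=43
Step 5: N_B=109, N_A=33, L=142
Step 6: N_B=360, N_A=109, L=469

Answer: 469


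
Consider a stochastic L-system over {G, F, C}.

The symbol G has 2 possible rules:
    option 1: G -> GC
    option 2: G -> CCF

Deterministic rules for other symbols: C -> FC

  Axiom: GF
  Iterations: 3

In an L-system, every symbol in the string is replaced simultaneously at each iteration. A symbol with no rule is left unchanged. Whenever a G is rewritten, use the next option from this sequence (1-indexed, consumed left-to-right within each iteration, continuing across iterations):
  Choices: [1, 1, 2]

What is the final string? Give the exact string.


Step 0: GF
Step 1: GCF  (used choices [1])
Step 2: GCFCF  (used choices [1])
Step 3: CCFFCFFCF  (used choices [2])

Answer: CCFFCFFCF


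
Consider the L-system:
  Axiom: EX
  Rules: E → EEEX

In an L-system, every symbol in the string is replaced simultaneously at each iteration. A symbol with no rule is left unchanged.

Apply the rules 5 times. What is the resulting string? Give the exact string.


Answer: EEEXEEEXEEEXXEEEXEEEXEEEXXEEEXEEEXEEEXXXEEEXEEEXEEEXXEEEXEEEXEEEXXEEEXEEEXEEEXXXEEEXEEEXEEEXXEEEXEEEXEEEXXEEEXEEEXEEEXXXXEEEXEEEXEEEXXEEEXEEEXEEEXXEEEXEEEXEEEXXXEEEXEEEXEEEXXEEEXEEEXEEEXXEEEXEEEXEEEXXXEEEXEEEXEEEXXEEEXEEEXEEEXXEEEXEEEXEEEXXXXEEEXEEEXEEEXXEEEXEEEXEEEXXEEEXEEEXEEEXXXEEEXEEEXEEEXXEEEXEEEXEEEXXEEEXEEEXEEEXXXEEEXEEEXEEEXXEEEXEEEXEEEXXEEEXEEEXEEEXXXXXX

Derivation:
Step 0: EX
Step 1: EEEXX
Step 2: EEEXEEEXEEEXXX
Step 3: EEEXEEEXEEEXXEEEXEEEXEEEXXEEEXEEEXEEEXXXX
Step 4: EEEXEEEXEEEXXEEEXEEEXEEEXXEEEXEEEXEEEXXXEEEXEEEXEEEXXEEEXEEEXEEEXXEEEXEEEXEEEXXXEEEXEEEXEEEXXEEEXEEEXEEEXXEEEXEEEXEEEXXXXX
Step 5: EEEXEEEXEEEXXEEEXEEEXEEEXXEEEXEEEXEEEXXXEEEXEEEXEEEXXEEEXEEEXEEEXXEEEXEEEXEEEXXXEEEXEEEXEEEXXEEEXEEEXEEEXXEEEXEEEXEEEXXXXEEEXEEEXEEEXXEEEXEEEXEEEXXEEEXEEEXEEEXXXEEEXEEEXEEEXXEEEXEEEXEEEXXEEEXEEEXEEEXXXEEEXEEEXEEEXXEEEXEEEXEEEXXEEEXEEEXEEEXXXXEEEXEEEXEEEXXEEEXEEEXEEEXXEEEXEEEXEEEXXXEEEXEEEXEEEXXEEEXEEEXEEEXXEEEXEEEXEEEXXXEEEXEEEXEEEXXEEEXEEEXEEEXXEEEXEEEXEEEXXXXXX


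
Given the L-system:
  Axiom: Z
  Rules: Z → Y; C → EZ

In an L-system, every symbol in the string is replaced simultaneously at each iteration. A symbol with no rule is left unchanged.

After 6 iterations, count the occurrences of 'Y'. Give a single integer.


Step 0: Z  (0 'Y')
Step 1: Y  (1 'Y')
Step 2: Y  (1 'Y')
Step 3: Y  (1 'Y')
Step 4: Y  (1 'Y')
Step 5: Y  (1 'Y')
Step 6: Y  (1 'Y')

Answer: 1


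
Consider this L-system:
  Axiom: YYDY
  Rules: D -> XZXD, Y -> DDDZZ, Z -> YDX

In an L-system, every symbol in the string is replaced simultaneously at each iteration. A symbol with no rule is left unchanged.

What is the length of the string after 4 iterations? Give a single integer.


Answer: 408

Derivation:
Step 0: length = 4
Step 1: length = 19
Step 2: length = 63
Step 3: length = 162
Step 4: length = 408


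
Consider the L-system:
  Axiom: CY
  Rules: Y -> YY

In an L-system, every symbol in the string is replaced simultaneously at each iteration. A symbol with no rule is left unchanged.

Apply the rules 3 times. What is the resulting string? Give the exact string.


Answer: CYYYYYYYY

Derivation:
Step 0: CY
Step 1: CYY
Step 2: CYYYY
Step 3: CYYYYYYYY


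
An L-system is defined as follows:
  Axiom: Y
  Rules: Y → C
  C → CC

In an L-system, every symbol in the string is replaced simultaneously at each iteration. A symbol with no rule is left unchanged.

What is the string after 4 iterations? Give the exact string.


Answer: CCCCCCCC

Derivation:
Step 0: Y
Step 1: C
Step 2: CC
Step 3: CCCC
Step 4: CCCCCCCC


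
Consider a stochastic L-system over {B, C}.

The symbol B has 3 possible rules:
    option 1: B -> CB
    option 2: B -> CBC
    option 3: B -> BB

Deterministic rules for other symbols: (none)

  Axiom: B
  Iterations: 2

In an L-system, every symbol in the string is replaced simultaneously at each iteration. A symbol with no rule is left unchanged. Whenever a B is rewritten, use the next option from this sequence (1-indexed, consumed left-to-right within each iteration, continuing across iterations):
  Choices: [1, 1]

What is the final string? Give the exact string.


Step 0: B
Step 1: CB  (used choices [1])
Step 2: CCB  (used choices [1])

Answer: CCB


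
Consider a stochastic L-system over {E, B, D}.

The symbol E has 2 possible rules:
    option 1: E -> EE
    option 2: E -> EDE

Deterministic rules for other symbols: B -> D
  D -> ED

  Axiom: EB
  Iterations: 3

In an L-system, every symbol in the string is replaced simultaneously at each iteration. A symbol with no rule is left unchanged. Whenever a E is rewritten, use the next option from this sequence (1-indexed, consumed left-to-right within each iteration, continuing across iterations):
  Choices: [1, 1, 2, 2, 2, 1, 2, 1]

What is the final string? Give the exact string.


Answer: EDEEDEEEEDEDEEEED

Derivation:
Step 0: EB
Step 1: EED  (used choices [1])
Step 2: EEEDEED  (used choices [1, 2])
Step 3: EDEEDEEEEDEDEEEED  (used choices [2, 2, 1, 2, 1])


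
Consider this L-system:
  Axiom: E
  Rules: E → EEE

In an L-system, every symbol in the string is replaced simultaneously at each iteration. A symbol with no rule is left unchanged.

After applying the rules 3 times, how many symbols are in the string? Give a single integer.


Answer: 27

Derivation:
Step 0: length = 1
Step 1: length = 3
Step 2: length = 9
Step 3: length = 27


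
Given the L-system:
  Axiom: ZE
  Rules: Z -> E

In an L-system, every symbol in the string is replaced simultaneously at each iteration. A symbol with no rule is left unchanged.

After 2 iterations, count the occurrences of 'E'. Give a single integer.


Step 0: ZE  (1 'E')
Step 1: EE  (2 'E')
Step 2: EE  (2 'E')

Answer: 2


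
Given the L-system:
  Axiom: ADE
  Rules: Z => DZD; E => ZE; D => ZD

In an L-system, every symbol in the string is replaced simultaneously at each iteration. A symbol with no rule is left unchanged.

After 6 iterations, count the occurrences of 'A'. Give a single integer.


Step 0: ADE  (1 'A')
Step 1: AZDZE  (1 'A')
Step 2: ADZDZDDZDZE  (1 'A')
Step 3: AZDDZDZDDZDZDZDDZDZDDZDZE  (1 'A')
Step 4: ADZDZDZDDZDZDDZDZDZDDZDZDDZDZDDZDZDZDDZDZDDZDZDZDDZDZDDZDZE  (1 'A')
Step 5: AZDDZDZDDZDZDDZDZDZDDZDZDDZDZDZDDZDZDDZDZDDZDZDZDDZDZDDZDZDZDDZDZDDZDZDZDDZDZDDZDZDDZDZDZDDZDZDDZDZDZDDZDZDDZDZDDZDZDZDDZDZDDZDZDZDDZDZDDZDZE  (1 'A')
Step 6: ADZDZDZDDZDZDDZDZDZDDZDZDDZDZDZDDZDZDDZDZDDZDZDZDDZDZDDZDZDZDDZDZDDZDZDDZDZDZDDZDZDDZDZDZDDZDZDDZDZDZDDZDZDDZDZDDZDZDZDDZDZDDZDZDZDDZDZDDZDZDDZDZDZDDZDZDDZDZDZDDZDZDDZDZDDZDZDZDDZDZDDZDZDZDDZDZDDZDZDZDDZDZDDZDZDDZDZDZDDZDZDDZDZDZDDZDZDDZDZDDZDZDZDDZDZDDZDZDZDDZDZDDZDZDZDDZDZDDZDZDDZDZDZDDZDZDDZDZDZDDZDZDDZDZDDZDZDZDDZDZDDZDZDZDDZDZDDZDZE  (1 'A')

Answer: 1


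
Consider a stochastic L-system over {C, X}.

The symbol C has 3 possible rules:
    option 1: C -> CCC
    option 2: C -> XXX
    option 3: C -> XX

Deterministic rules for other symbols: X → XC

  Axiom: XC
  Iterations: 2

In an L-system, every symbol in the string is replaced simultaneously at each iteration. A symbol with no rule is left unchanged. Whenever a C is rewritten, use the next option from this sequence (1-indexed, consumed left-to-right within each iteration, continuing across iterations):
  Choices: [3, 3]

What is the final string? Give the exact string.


Answer: XCXXXCXC

Derivation:
Step 0: XC
Step 1: XCXX  (used choices [3])
Step 2: XCXXXCXC  (used choices [3])


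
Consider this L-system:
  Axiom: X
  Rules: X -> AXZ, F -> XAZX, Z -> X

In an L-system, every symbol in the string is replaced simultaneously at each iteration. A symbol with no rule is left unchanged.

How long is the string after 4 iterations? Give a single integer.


Answer: 15

Derivation:
Step 0: length = 1
Step 1: length = 3
Step 2: length = 5
Step 3: length = 9
Step 4: length = 15


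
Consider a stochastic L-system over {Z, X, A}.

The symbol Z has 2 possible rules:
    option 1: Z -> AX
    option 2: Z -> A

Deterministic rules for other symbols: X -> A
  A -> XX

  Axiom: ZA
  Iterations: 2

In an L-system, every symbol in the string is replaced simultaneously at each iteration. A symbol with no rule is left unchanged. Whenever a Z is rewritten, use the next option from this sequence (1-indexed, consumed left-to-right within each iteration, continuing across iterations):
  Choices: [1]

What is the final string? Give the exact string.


Answer: XXAAA

Derivation:
Step 0: ZA
Step 1: AXXX  (used choices [1])
Step 2: XXAAA  (used choices [])


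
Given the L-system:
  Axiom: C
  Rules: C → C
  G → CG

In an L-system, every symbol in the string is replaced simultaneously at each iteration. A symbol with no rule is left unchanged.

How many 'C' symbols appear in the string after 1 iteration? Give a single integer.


Step 0: C  (1 'C')
Step 1: C  (1 'C')

Answer: 1


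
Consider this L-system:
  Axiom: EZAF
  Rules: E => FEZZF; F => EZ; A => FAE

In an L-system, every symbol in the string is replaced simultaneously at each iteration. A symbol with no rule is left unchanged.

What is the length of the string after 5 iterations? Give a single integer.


Step 0: length = 4
Step 1: length = 11
Step 2: length = 28
Step 3: length = 65
Step 4: length = 142
Step 5: length = 299

Answer: 299


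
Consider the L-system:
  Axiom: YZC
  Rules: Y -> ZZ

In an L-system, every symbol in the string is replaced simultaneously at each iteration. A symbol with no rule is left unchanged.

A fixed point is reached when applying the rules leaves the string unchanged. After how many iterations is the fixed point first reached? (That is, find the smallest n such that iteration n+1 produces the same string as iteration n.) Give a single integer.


Answer: 1

Derivation:
Step 0: YZC
Step 1: ZZZC
Step 2: ZZZC  (unchanged — fixed point at step 1)


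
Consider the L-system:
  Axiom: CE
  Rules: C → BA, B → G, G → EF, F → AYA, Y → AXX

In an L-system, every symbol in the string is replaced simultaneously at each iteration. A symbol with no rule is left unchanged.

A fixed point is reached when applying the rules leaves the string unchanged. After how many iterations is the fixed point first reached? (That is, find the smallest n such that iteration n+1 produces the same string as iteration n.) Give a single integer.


Step 0: CE
Step 1: BAE
Step 2: GAE
Step 3: EFAE
Step 4: EAYAAE
Step 5: EAAXXAAE
Step 6: EAAXXAAE  (unchanged — fixed point at step 5)

Answer: 5


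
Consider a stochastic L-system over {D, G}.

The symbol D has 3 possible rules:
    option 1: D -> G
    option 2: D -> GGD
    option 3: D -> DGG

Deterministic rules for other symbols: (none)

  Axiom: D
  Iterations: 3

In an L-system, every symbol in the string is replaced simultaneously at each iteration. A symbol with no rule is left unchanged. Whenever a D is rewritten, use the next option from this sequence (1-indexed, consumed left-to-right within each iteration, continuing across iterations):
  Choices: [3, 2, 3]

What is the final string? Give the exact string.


Step 0: D
Step 1: DGG  (used choices [3])
Step 2: GGDGG  (used choices [2])
Step 3: GGDGGGG  (used choices [3])

Answer: GGDGGGG


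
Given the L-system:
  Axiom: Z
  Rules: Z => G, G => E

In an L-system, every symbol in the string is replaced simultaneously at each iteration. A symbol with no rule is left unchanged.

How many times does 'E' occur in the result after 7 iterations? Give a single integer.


Step 0: Z  (0 'E')
Step 1: G  (0 'E')
Step 2: E  (1 'E')
Step 3: E  (1 'E')
Step 4: E  (1 'E')
Step 5: E  (1 'E')
Step 6: E  (1 'E')
Step 7: E  (1 'E')

Answer: 1


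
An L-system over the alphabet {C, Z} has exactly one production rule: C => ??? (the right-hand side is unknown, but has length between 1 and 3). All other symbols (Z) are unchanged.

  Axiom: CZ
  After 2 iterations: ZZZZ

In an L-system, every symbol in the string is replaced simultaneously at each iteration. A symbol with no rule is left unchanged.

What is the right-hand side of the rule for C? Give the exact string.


Trying C => ZZZ:
  Step 0: CZ
  Step 1: ZZZZ
  Step 2: ZZZZ
Matches the given result.

Answer: ZZZ


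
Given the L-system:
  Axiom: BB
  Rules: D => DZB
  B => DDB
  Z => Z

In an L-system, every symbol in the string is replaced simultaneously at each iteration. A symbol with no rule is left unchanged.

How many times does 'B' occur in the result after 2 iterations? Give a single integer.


Step 0: BB  (2 'B')
Step 1: DDBDDB  (2 'B')
Step 2: DZBDZBDDBDZBDZBDDB  (6 'B')

Answer: 6


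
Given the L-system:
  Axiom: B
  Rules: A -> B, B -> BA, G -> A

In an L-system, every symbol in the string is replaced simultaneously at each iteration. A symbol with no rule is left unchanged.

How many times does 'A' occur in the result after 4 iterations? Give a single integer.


Step 0: B  (0 'A')
Step 1: BA  (1 'A')
Step 2: BAB  (1 'A')
Step 3: BABBA  (2 'A')
Step 4: BABBABAB  (3 'A')

Answer: 3


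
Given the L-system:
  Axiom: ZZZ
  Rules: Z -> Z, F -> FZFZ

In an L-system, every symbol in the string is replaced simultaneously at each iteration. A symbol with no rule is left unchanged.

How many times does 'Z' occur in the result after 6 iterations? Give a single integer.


Step 0: ZZZ  (3 'Z')
Step 1: ZZZ  (3 'Z')
Step 2: ZZZ  (3 'Z')
Step 3: ZZZ  (3 'Z')
Step 4: ZZZ  (3 'Z')
Step 5: ZZZ  (3 'Z')
Step 6: ZZZ  (3 'Z')

Answer: 3


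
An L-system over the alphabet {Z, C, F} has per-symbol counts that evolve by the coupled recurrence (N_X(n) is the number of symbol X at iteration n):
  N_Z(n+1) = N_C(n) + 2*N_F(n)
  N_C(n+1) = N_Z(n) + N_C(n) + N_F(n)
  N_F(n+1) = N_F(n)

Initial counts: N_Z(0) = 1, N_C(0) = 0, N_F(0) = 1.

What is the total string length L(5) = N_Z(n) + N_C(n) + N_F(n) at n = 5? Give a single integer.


Answer: 52

Derivation:
Step 0: N_Z=1, N_C=0, N_F=1, L=2
Step 1: N_Z=2, N_C=2, N_F=1, L=5
Step 2: N_Z=4, N_C=5, N_F=1, L=10
Step 3: N_Z=7, N_C=10, N_F=1, L=18
Step 4: N_Z=12, N_C=18, N_F=1, L=31
Step 5: N_Z=20, N_C=31, N_F=1, L=52


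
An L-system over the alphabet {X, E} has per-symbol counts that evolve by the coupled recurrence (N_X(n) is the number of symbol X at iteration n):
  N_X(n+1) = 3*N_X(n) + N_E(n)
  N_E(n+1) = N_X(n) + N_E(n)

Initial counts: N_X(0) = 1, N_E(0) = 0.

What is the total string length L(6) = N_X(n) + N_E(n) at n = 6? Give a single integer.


Answer: 1912

Derivation:
Step 0: N_X=1, N_E=0, L=1
Step 1: N_X=3, N_E=1, L=4
Step 2: N_X=10, N_E=4, L=14
Step 3: N_X=34, N_E=14, L=48
Step 4: N_X=116, N_E=48, L=164
Step 5: N_X=396, N_E=164, L=560
Step 6: N_X=1352, N_E=560, L=1912


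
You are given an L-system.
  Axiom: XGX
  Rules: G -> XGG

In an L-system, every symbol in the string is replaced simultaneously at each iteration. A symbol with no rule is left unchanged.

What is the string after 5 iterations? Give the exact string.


Answer: XXXXXXGGXGGXXGGXGGXXXGGXGGXXGGXGGXXXXGGXGGXXGGXGGXXXGGXGGXXGGXGGX

Derivation:
Step 0: XGX
Step 1: XXGGX
Step 2: XXXGGXGGX
Step 3: XXXXGGXGGXXGGXGGX
Step 4: XXXXXGGXGGXXGGXGGXXXGGXGGXXGGXGGX
Step 5: XXXXXXGGXGGXXGGXGGXXXGGXGGXXGGXGGXXXXGGXGGXXGGXGGXXXGGXGGXXGGXGGX


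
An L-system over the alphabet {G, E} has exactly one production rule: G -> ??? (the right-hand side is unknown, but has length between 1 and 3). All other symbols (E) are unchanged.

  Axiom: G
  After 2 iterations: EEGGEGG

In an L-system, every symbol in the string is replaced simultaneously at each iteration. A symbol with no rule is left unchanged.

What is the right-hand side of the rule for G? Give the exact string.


Trying G -> EGG:
  Step 0: G
  Step 1: EGG
  Step 2: EEGGEGG
Matches the given result.

Answer: EGG


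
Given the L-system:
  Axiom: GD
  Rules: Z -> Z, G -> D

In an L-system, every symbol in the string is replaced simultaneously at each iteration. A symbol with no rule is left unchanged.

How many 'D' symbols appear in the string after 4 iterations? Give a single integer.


Answer: 2

Derivation:
Step 0: GD  (1 'D')
Step 1: DD  (2 'D')
Step 2: DD  (2 'D')
Step 3: DD  (2 'D')
Step 4: DD  (2 'D')


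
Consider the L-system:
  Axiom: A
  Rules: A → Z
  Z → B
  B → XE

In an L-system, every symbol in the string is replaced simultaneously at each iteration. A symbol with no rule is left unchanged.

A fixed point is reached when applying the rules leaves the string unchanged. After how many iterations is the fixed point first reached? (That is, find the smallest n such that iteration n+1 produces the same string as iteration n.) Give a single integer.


Answer: 3

Derivation:
Step 0: A
Step 1: Z
Step 2: B
Step 3: XE
Step 4: XE  (unchanged — fixed point at step 3)


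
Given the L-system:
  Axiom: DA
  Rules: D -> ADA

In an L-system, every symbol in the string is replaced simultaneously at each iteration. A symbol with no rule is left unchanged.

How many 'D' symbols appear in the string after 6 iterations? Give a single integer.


Step 0: DA  (1 'D')
Step 1: ADAA  (1 'D')
Step 2: AADAAA  (1 'D')
Step 3: AAADAAAA  (1 'D')
Step 4: AAAADAAAAA  (1 'D')
Step 5: AAAAADAAAAAA  (1 'D')
Step 6: AAAAAADAAAAAAA  (1 'D')

Answer: 1


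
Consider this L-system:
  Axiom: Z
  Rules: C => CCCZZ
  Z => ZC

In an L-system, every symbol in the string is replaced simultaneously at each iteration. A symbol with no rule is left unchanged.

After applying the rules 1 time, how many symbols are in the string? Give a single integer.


Answer: 2

Derivation:
Step 0: length = 1
Step 1: length = 2


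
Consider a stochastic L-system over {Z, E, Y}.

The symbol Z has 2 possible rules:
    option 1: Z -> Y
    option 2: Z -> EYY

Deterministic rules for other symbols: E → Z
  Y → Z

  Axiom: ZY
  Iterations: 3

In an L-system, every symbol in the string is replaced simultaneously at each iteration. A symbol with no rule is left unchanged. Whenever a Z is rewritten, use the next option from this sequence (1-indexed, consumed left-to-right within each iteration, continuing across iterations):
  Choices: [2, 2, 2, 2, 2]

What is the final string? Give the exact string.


Step 0: ZY
Step 1: EYYZ  (used choices [2])
Step 2: ZZZEYY  (used choices [2])
Step 3: EYYEYYEYYZZZ  (used choices [2, 2, 2])

Answer: EYYEYYEYYZZZ


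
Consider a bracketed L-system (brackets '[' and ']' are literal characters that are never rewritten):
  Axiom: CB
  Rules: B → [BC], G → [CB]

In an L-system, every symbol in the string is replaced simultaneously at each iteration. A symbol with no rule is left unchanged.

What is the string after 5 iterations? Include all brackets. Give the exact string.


Step 0: CB
Step 1: C[BC]
Step 2: C[[BC]C]
Step 3: C[[[BC]C]C]
Step 4: C[[[[BC]C]C]C]
Step 5: C[[[[[BC]C]C]C]C]

Answer: C[[[[[BC]C]C]C]C]


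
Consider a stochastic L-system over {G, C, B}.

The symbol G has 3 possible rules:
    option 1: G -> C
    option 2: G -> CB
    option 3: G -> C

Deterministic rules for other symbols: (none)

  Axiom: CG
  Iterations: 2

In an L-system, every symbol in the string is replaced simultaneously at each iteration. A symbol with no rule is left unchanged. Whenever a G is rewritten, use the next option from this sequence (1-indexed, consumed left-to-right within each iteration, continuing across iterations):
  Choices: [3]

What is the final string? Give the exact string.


Answer: CC

Derivation:
Step 0: CG
Step 1: CC  (used choices [3])
Step 2: CC  (used choices [])


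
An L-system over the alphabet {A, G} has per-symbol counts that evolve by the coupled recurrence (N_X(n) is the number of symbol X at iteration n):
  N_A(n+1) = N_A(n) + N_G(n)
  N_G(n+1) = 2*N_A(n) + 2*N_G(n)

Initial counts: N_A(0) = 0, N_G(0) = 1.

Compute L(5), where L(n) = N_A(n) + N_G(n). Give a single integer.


Step 0: N_A=0, N_G=1, L=1
Step 1: N_A=1, N_G=2, L=3
Step 2: N_A=3, N_G=6, L=9
Step 3: N_A=9, N_G=18, L=27
Step 4: N_A=27, N_G=54, L=81
Step 5: N_A=81, N_G=162, L=243

Answer: 243


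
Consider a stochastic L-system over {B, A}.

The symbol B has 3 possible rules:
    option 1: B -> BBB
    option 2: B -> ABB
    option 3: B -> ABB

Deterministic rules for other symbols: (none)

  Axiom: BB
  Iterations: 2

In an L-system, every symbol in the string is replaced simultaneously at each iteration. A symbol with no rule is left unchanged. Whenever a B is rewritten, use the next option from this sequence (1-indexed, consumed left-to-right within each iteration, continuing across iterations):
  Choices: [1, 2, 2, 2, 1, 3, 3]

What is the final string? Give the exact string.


Step 0: BB
Step 1: BBBABB  (used choices [1, 2])
Step 2: ABBABBBBBAABBABB  (used choices [2, 2, 1, 3, 3])

Answer: ABBABBBBBAABBABB


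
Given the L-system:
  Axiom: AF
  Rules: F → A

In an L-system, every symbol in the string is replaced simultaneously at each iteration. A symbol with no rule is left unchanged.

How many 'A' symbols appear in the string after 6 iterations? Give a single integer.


Answer: 2

Derivation:
Step 0: AF  (1 'A')
Step 1: AA  (2 'A')
Step 2: AA  (2 'A')
Step 3: AA  (2 'A')
Step 4: AA  (2 'A')
Step 5: AA  (2 'A')
Step 6: AA  (2 'A')


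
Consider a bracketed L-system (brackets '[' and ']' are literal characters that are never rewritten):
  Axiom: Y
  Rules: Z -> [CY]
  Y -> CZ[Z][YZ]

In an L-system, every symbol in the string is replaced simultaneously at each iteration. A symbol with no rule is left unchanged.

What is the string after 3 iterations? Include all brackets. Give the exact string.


Answer: C[CCZ[Z][YZ]][[CCZ[Z][YZ]]][C[CY][[CY]][CZ[Z][YZ][CY]][CCZ[Z][YZ]]]

Derivation:
Step 0: Y
Step 1: CZ[Z][YZ]
Step 2: C[CY][[CY]][CZ[Z][YZ][CY]]
Step 3: C[CCZ[Z][YZ]][[CCZ[Z][YZ]]][C[CY][[CY]][CZ[Z][YZ][CY]][CCZ[Z][YZ]]]


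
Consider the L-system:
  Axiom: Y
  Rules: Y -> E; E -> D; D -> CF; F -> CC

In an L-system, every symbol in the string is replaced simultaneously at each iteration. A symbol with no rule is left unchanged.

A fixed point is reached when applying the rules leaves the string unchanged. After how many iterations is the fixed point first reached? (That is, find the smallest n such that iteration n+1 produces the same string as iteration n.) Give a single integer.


Answer: 4

Derivation:
Step 0: Y
Step 1: E
Step 2: D
Step 3: CF
Step 4: CCC
Step 5: CCC  (unchanged — fixed point at step 4)


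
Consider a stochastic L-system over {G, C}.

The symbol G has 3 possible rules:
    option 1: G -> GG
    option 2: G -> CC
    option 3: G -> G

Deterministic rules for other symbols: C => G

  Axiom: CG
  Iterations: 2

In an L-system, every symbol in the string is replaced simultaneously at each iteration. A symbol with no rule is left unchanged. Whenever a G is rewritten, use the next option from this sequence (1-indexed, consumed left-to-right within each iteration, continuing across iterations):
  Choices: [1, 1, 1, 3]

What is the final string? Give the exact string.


Step 0: CG
Step 1: GGG  (used choices [1])
Step 2: GGGGG  (used choices [1, 1, 3])

Answer: GGGGG


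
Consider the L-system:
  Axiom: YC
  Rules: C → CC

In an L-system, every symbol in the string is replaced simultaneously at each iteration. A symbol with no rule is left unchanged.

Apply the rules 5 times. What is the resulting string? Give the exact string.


Step 0: YC
Step 1: YCC
Step 2: YCCCC
Step 3: YCCCCCCCC
Step 4: YCCCCCCCCCCCCCCCC
Step 5: YCCCCCCCCCCCCCCCCCCCCCCCCCCCCCCCC

Answer: YCCCCCCCCCCCCCCCCCCCCCCCCCCCCCCCC


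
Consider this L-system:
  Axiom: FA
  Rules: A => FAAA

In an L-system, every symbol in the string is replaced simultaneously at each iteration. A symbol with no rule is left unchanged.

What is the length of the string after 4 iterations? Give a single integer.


Step 0: length = 2
Step 1: length = 5
Step 2: length = 14
Step 3: length = 41
Step 4: length = 122

Answer: 122


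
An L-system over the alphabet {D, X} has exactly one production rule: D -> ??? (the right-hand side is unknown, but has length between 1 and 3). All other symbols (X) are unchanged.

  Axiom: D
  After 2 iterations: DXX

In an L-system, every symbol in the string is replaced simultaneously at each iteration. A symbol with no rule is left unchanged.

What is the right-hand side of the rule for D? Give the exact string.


Trying D -> DX:
  Step 0: D
  Step 1: DX
  Step 2: DXX
Matches the given result.

Answer: DX


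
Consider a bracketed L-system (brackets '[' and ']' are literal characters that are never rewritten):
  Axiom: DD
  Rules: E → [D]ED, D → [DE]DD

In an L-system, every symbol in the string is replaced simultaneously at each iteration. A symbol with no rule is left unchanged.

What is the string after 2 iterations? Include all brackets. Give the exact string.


Step 0: DD
Step 1: [DE]DD[DE]DD
Step 2: [[DE]DD[D]ED][DE]DD[DE]DD[[DE]DD[D]ED][DE]DD[DE]DD

Answer: [[DE]DD[D]ED][DE]DD[DE]DD[[DE]DD[D]ED][DE]DD[DE]DD


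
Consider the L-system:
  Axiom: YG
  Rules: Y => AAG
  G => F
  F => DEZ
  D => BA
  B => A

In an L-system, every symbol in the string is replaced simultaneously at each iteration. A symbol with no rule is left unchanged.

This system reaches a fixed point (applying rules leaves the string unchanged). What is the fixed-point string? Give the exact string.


Answer: AAAAEZAAEZ

Derivation:
Step 0: YG
Step 1: AAGF
Step 2: AAFDEZ
Step 3: AADEZBAEZ
Step 4: AABAEZAAEZ
Step 5: AAAAEZAAEZ
Step 6: AAAAEZAAEZ  (unchanged — fixed point at step 5)


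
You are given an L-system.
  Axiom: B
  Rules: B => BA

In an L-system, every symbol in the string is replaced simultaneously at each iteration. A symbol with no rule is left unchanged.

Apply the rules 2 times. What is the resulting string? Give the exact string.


Answer: BAA

Derivation:
Step 0: B
Step 1: BA
Step 2: BAA


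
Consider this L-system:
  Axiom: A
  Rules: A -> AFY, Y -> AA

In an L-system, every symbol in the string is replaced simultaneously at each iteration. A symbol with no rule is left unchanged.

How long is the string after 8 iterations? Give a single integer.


Answer: 426

Derivation:
Step 0: length = 1
Step 1: length = 3
Step 2: length = 6
Step 3: length = 13
Step 4: length = 26
Step 5: length = 53
Step 6: length = 106
Step 7: length = 213
Step 8: length = 426


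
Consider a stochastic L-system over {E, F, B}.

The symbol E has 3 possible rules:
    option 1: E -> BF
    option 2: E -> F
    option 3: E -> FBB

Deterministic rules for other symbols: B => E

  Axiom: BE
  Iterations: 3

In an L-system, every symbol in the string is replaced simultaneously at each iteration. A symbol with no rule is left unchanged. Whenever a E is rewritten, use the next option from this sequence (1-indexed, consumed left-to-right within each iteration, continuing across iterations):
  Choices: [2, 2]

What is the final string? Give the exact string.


Answer: FF

Derivation:
Step 0: BE
Step 1: EF  (used choices [2])
Step 2: FF  (used choices [2])
Step 3: FF  (used choices [])


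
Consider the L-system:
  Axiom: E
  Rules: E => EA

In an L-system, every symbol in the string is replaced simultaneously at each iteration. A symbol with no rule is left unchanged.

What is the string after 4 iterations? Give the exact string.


Step 0: E
Step 1: EA
Step 2: EAA
Step 3: EAAA
Step 4: EAAAA

Answer: EAAAA


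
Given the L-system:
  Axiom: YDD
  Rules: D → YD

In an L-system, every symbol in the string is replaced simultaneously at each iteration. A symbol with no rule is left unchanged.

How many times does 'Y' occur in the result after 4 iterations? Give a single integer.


Answer: 9

Derivation:
Step 0: YDD  (1 'Y')
Step 1: YYDYD  (3 'Y')
Step 2: YYYDYYD  (5 'Y')
Step 3: YYYYDYYYD  (7 'Y')
Step 4: YYYYYDYYYYD  (9 'Y')


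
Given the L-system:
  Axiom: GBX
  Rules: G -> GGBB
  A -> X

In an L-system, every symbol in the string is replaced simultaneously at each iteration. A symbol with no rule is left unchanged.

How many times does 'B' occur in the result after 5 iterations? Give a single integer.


Step 0: GBX  (1 'B')
Step 1: GGBBBX  (3 'B')
Step 2: GGBBGGBBBBBX  (7 'B')
Step 3: GGBBGGBBBBGGBBGGBBBBBBBX  (15 'B')
Step 4: GGBBGGBBBBGGBBGGBBBBBBGGBBGGBBBBGGBBGGBBBBBBBBBX  (31 'B')
Step 5: GGBBGGBBBBGGBBGGBBBBBBGGBBGGBBBBGGBBGGBBBBBBBBGGBBGGBBBBGGBBGGBBBBBBGGBBGGBBBBGGBBGGBBBBBBBBBBBX  (63 'B')

Answer: 63


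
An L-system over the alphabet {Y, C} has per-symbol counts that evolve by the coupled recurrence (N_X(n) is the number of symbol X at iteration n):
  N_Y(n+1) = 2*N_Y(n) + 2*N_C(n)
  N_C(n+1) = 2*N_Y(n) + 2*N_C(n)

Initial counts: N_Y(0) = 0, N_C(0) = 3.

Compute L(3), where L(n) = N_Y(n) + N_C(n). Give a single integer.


Step 0: N_Y=0, N_C=3, L=3
Step 1: N_Y=6, N_C=6, L=12
Step 2: N_Y=24, N_C=24, L=48
Step 3: N_Y=96, N_C=96, L=192

Answer: 192


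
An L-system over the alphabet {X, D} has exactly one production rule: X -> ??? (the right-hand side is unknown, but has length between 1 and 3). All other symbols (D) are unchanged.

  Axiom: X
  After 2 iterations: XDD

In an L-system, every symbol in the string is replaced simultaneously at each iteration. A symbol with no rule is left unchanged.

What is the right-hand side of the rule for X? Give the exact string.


Trying X -> XD:
  Step 0: X
  Step 1: XD
  Step 2: XDD
Matches the given result.

Answer: XD


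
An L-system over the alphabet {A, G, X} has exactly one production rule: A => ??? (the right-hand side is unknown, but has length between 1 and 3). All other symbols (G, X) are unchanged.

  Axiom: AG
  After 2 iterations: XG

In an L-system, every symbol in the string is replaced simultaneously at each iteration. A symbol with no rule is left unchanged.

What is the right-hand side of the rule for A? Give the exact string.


Answer: X

Derivation:
Trying A => X:
  Step 0: AG
  Step 1: XG
  Step 2: XG
Matches the given result.


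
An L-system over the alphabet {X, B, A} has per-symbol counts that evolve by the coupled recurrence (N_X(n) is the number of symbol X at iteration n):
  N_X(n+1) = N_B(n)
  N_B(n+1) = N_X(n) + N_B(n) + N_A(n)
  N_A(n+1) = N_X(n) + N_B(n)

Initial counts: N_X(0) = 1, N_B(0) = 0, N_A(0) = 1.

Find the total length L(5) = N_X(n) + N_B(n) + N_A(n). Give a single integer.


Answer: 69

Derivation:
Step 0: N_X=1, N_B=0, N_A=1, L=2
Step 1: N_X=0, N_B=2, N_A=1, L=3
Step 2: N_X=2, N_B=3, N_A=2, L=7
Step 3: N_X=3, N_B=7, N_A=5, L=15
Step 4: N_X=7, N_B=15, N_A=10, L=32
Step 5: N_X=15, N_B=32, N_A=22, L=69


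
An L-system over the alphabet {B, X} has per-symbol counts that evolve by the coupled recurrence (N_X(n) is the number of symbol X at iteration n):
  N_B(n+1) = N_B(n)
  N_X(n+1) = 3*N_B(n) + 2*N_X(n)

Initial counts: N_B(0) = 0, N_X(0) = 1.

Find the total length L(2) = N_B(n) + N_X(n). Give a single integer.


Step 0: N_B=0, N_X=1, L=1
Step 1: N_B=0, N_X=2, L=2
Step 2: N_B=0, N_X=4, L=4

Answer: 4


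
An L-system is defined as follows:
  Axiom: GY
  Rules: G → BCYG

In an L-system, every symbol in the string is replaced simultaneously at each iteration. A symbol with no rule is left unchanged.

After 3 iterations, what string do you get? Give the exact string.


Answer: BCYBCYBCYGY

Derivation:
Step 0: GY
Step 1: BCYGY
Step 2: BCYBCYGY
Step 3: BCYBCYBCYGY


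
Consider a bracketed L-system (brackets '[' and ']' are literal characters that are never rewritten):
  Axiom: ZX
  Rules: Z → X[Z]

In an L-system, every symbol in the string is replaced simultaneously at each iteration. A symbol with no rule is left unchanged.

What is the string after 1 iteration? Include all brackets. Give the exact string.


Step 0: ZX
Step 1: X[Z]X

Answer: X[Z]X
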